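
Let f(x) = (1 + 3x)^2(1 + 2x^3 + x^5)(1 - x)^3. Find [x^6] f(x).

(1 + 3x)^2 has coefficients 1,6,9 for degrees 0…2.
(1 + 2x^3 + x^5) has coefficients 1,0,0,2,0,1,0 for degrees 0…6.
Finally multiplying by (1 - x)^3, the product of all factors after the first has coefficients 1,-3,3,1,-6,7,-5 for degrees 0…6.
[x^6] = 1·(-5) + 6·7 + 9·(-6) = -17.

-17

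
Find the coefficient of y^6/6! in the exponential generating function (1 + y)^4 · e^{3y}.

The EGF product rule gives c_6 = Σ_{k_1+k_2=6} C(6; k_1,k_2) · ∏ g_i(k_i), where (1+y)^4 gives the falling factorial (4)_k; e^{3y} gives (3)^k.
g_1(k) for k = 0…6: 1, 4, 12, 24, 24, 0, 0.
g_2(k) for k = 0…6: 1, 3, 9, 27, 81, 243, 729.
c_6 = Σ_k C(6,k)·g_1(k)·g_2(6−k) = 1·1·729 + 6·4·243 + 15·12·81 + 20·24·27 + 15·24·9 = 729 + 5832 + 14580 + 12960 + 3240 = 37341.

37341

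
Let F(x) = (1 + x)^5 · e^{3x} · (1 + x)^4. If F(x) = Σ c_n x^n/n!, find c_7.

The EGF product rule gives c_7 = Σ_{k_1+k_2+k_3=7} C(7; k_1,k_2,k_3) · ∏ g_i(k_i), where (1+x)^5 gives the falling factorial (5)_k; e^{3x} gives (3)^k; (1+x)^4 gives the falling factorial (4)_k.
g_1(k) for k = 0…7: 1, 5, 20, 60, 120, 120, 0, 0.
g_2(k) for k = 0…7: 1, 3, 9, 27, 81, 243, 729, 2187.
g_3(k) for k = 0…7: 1, 4, 12, 24, 24, 0, 0, 0.
First combine the last two factors: h(k) = Σ_j C(k,j)·g_2(j)·g_3(k−j) for k = 0…7: 1, 7, 45, 267, 1473, 7623, 37341, 174555.
c_7 = Σ_k C(7,k)·g_1(k)·h(7−k) = 1·1·174555 + 7·5·37341 + 21·20·7623 + 35·60·1473 + 35·120·267 + 21·120·45 = 174555 + 1306935 + 3201660 + 3093300 + 1121400 + 113400 = 9011250.

9011250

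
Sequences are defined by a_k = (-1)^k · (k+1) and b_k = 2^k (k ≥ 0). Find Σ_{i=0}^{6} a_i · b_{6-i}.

The convolution is the x^6 coefficient of A(x)B(x).
Σ = 1·64 − 2·32 + 3·16 − 4·8 + 5·4 − 6·2 + 7·1 = 31.

31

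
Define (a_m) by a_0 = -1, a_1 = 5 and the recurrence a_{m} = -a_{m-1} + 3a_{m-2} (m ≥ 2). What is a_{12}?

The ordinary generating function has denominator 1 + z - 3z^2.
Iterating the recurrence: a_0,…,a_{12} = -1, 5, -8, 23, -47, 116, -257, 605, -1376, 3191, -7319, 16892, -38849.

-38849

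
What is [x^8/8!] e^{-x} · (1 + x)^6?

The EGF product rule gives c_8 = Σ_{k_1+k_2=8} C(8; k_1,k_2) · ∏ g_i(k_i), where e^{-x} gives (-1)^k; (1+x)^6 gives the falling factorial (6)_k.
g_1(k) for k = 0…8: 1, -1, 1, -1, 1, -1, 1, -1, 1.
g_2(k) for k = 0…8: 1, 6, 30, 120, 360, 720, 720, 0, 0.
c_8 = Σ_k C(8,k)·g_1(k)·g_2(8−k) = 28·1·720 + 56·(-1)·720 + 70·1·360 + 56·(-1)·120 + 28·1·30 + 8·(-1)·6 + 1·1·1 = 20160 − 40320 + 25200 − 6720 + 840 − 48 + 1 = -887.

-887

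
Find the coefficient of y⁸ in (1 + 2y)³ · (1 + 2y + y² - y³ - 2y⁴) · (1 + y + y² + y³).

(1 + 2y)³ has coefficients 1,6,12,8 for degrees 0…3.
(1 + 2y + y² - y³ - 2y⁴) has coefficients 1,2,1,-1,-2,0,0,0,0 for degrees 0…8.
Finally multiplying by (1 + y + y² + y³), the product of all factors after the first has coefficients 1,3,4,3,0,-2,-3,-2,0 for degrees 0…8.
[y⁸] = 1·0 + 6·(-2) + 12·(-3) + 8·(-2) = -64.

-64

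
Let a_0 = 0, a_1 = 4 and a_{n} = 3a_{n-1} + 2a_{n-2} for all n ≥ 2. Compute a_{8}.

25116

The ordinary generating function has denominator 1 - 3y - 2y^2.
Iterating the recurrence: a_0,…,a_{8} = 0, 4, 12, 44, 156, 556, 1980, 7052, 25116.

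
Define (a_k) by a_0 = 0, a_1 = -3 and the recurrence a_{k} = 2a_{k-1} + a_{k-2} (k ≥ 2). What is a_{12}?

-41580

The ordinary generating function has denominator 1 - 2y - y^2.
Iterating the recurrence: a_0,…,a_{12} = 0, -3, -6, -15, -36, -87, -210, -507, -1224, -2955, -7134, -17223, -41580.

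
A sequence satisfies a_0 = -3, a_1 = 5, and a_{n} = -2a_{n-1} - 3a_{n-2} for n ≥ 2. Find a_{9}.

-139

The ordinary generating function has denominator 1 + 2y + 3y^2.
Iterating the recurrence: a_0,…,a_{9} = -3, 5, -1, -13, 29, -19, -49, 155, -163, -139.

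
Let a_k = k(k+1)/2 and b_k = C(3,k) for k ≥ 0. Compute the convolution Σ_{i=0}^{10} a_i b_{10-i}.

326

This is [x^10] in the product of the two ordinary generating functions.
Σ = 0·0 + 1·0 + 3·0 + 6·0 + 10·0 + 15·0 + 21·0 + 28·1 + 36·3 + 45·3 + 55·1 = 326.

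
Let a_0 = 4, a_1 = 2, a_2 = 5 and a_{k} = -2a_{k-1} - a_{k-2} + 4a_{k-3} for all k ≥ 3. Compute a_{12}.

-941

The ordinary generating function has denominator 1 + 2z + z^2 - 4z^3.
Iterating the recurrence: a_0,…,a_{12} = 4, 2, 5, 4, -5, 26, -31, 16, 103, -346, 653, -548, -941.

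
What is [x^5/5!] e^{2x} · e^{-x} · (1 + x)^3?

136

The EGF product rule gives c_5 = Σ_{k_1+k_2+k_3=5} C(5; k_1,k_2,k_3) · ∏ g_i(k_i), where e^{2x} gives (2)^k; e^{-x} gives (-1)^k; (1+x)^3 gives the falling factorial (3)_k.
g_1(k) for k = 0…5: 1, 2, 4, 8, 16, 32.
g_2(k) for k = 0…5: 1, -1, 1, -1, 1, -1.
g_3(k) for k = 0…5: 1, 3, 6, 6, 0, 0.
First combine the last two factors: h(k) = Σ_j C(k,j)·g_2(j)·g_3(k−j) for k = 0…5: 1, 2, 1, -4, 1, 14.
c_5 = Σ_k C(5,k)·g_1(k)·h(5−k) = 1·1·14 + 5·2·1 + 10·4·(-4) + 10·8·1 + 5·16·2 + 1·32·1 = 14 + 10 − 160 + 80 + 160 + 32 = 136.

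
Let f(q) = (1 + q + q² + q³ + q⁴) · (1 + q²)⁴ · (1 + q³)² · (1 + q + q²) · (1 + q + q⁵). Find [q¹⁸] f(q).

(1 + q + q² + q³ + q⁴) has coefficients 1,1,1,1,1 for degrees 0…4.
(1 + q²)⁴ has coefficients 1,0,4,0,6,0,4,0,1,0,0,0,0,0,0,0,0,0,0 for degrees 0…18.
Multiplying by (1 + q³)² gives running coefficients 1,0,4,2,6,8,5,12,5,8,6,2,4,0,1,0,0,0,0 for degrees 0…18.
Multiplying by (1 + q + q²) gives running coefficients 1,1,5,6,12,16,19,25,22,25,19,16,12,6,5,1,1,0,0 for degrees 0…18.
Finally multiplying by (1 + q + q⁵), the product of all factors after the first has coefficients 1,2,6,11,18,29,36,49,53,59,60,54,53,40,36,25,18,13,6 for degrees 0…18.
[q¹⁸] = 1·6 + 1·13 + 1·18 + 1·25 + 1·36 = 98.

98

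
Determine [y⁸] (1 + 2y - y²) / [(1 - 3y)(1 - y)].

15308

The denominator gives the recurrence a_n = 4a_(n−1) − 3a_(n−2) for n ≥ 3; the numerator fixes a_0 = 1, a_1 = 6, a_2 = 20.
Iterating: 1, 6, 20, 62, 188, 566, 1700, 5102, 15308, so a_8 = 15308.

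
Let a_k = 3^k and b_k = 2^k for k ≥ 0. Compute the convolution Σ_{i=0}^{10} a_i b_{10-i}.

175099

The convolution is the x^10 coefficient of A(x)B(x).
Σ = 1·1024 + 3·512 + 9·256 + 27·128 + 81·64 + 243·32 + 729·16 + 2187·8 + 6561·4 + 19683·2 + 59049·1 = 175099.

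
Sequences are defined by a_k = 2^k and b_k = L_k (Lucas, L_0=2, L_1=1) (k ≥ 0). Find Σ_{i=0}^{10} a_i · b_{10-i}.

5623

The convolution is the t^10 coefficient of A(t)B(t).
Σ = 1·123 + 2·76 + 4·47 + 8·29 + 16·18 + 32·11 + 64·7 + 128·4 + 256·3 + 512·1 + 1024·2 = 5623.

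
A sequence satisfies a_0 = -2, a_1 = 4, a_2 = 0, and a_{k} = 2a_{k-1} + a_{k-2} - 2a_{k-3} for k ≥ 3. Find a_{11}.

1368

The ordinary generating function has denominator 1 - 2t - t^2 + 2t^3.
Iterating the recurrence: a_0,…,a_{11} = -2, 4, 0, 8, 8, 24, 40, 88, 168, 344, 680, 1368.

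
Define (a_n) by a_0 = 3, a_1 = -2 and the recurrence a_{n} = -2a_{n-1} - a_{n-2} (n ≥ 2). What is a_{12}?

-9

The ordinary generating function has denominator 1 + 2z + z^2.
Iterating the recurrence: a_0,…,a_{12} = 3, -2, 1, 0, -1, 2, -3, 4, -5, 6, -7, 8, -9.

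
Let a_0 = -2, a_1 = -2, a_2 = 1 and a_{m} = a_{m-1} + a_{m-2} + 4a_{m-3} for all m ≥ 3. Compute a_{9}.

-765

The ordinary generating function has denominator 1 - z - z^2 - 4z^3.
Iterating the recurrence: a_0,…,a_{9} = -2, -2, 1, -9, -16, -21, -73, -158, -315, -765.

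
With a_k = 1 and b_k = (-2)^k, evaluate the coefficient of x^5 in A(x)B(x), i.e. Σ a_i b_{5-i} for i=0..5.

-21

Write out a_i and b_{5-i} for i = 0,…,5 and sum the products.
Σ = 1·(-32) + 1·16 + 1·(-8) + 1·4 + 1·(-2) + 1·1 = -21.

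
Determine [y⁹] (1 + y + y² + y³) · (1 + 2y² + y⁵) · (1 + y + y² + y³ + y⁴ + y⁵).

(1 + y + y² + y³) has coefficients 1,1,1,1 for degrees 0…3.
(1 + 2y² + y⁵) has coefficients 1,0,2,0,0,1,0,0,0,0 for degrees 0…9.
Finally multiplying by (1 + y + y² + y³ + y⁴ + y⁵), the product of all factors after the first has coefficients 1,1,3,3,3,4,3,3,1,1 for degrees 0…9.
[y⁹] = 1·1 + 1·1 + 1·3 + 1·3 = 8.

8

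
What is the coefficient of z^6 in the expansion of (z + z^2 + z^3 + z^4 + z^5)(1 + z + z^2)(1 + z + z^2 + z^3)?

(z + z^2 + z^3 + z^4 + z^5) has coefficients 0,1,1,1,1,1 for degrees 0…5.
(1 + z + z^2) has coefficients 1,1,1,0,0,0,0 for degrees 0…6.
Finally multiplying by (1 + z + z^2 + z^3), the product of all factors after the first has coefficients 1,2,3,3,2,1,0 for degrees 0…6.
[z^6] = 1·1 + 1·2 + 1·3 + 1·3 + 1·2 = 11.

11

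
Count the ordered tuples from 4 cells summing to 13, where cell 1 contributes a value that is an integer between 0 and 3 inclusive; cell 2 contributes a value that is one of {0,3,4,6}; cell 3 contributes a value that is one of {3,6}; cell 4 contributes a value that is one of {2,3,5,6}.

13

The generating function for the choices is (1 + y + y^2 + y^3)·(1 + y^3 + y^4 + y^6)·(y^3 + y^6)·(y^2 + y^3 + y^5 + y^6); the count is [y^13].
(1 + y + y^2 + y^3) has coefficients 1,1,1,1 for degrees 0…3.
(1 + y^3 + y^4 + y^6) has coefficients 1,0,0,1,1,0,1,0,0,0,0,0,0,0 for degrees 0…13.
Multiplying by (y^3 + y^6) gives running coefficients 0,0,0,1,0,0,2,1,0,2,1,0,1,0 for degrees 0…13.
Finally multiplying by (y^2 + y^3 + y^5 + y^6), the product of all factors after the first has coefficients 0,0,0,0,0,1,1,0,3,4,1,4,6,2 for degrees 0…13.
[y^13] = 1·2 + 1·6 + 1·4 + 1·1 = 13.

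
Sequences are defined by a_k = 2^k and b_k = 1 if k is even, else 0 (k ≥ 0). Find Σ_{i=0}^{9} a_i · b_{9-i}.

682

This is [x^9] in the product of the two ordinary generating functions.
Σ = 1·0 + 2·1 + 4·0 + 8·1 + 16·0 + 32·1 + 64·0 + 128·1 + 256·0 + 512·1 = 682.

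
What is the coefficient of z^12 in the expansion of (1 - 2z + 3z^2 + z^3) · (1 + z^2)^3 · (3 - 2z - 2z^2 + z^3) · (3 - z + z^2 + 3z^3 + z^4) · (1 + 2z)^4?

-854

(1 - 2z + 3z^2 + z^3) has coefficients 1,-2,3,1 for degrees 0…3.
(1 + z^2)^3 has coefficients 1,0,3,0,3,0,1,0,0,0,0,0,0 for degrees 0…12.
Multiplying by (3 - 2z - 2z^2 + z^3) gives running coefficients 3,-2,7,-5,3,-3,-3,1,-2,1,0,0,0 for degrees 0…12.
Multiplying by (3 - z + z^2 + 3z^3 + z^4) gives running coefficients 9,-9,26,-15,18,2,-11,7,-16,-6,-3,-4,1 for degrees 0…12.
Finally multiplying by (1 + 2z)^4, the product of all factors after the first has coefficients 9,63,170,265,378,474,373,303,128,-286,-387,-572,-551 for degrees 0…12.
[z^12] = 1·(-551) − 2·(-572) + 3·(-387) + 1·(-286) = -854.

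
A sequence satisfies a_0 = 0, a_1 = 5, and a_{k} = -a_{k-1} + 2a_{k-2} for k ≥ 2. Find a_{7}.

The ordinary generating function has denominator 1 + x - 2x^2.
Iterating the recurrence: a_0,…,a_{7} = 0, 5, -5, 15, -25, 55, -105, 215.

215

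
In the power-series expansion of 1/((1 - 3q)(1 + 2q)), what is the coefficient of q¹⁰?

35839

Partial fractions give a closed form: a_n = (3/5)·3^n + (2/5)·(-2)^n.
At n = 10: a_10 = 35839.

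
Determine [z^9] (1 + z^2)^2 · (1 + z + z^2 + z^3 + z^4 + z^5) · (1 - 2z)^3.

7

(1 + z^2)^2 has coefficients 1,0,2,0,1 for degrees 0…4.
(1 + z + z^2 + z^3 + z^4 + z^5) has coefficients 1,1,1,1,1,1,0,0,0,0 for degrees 0…9.
Finally multiplying by (1 - 2z)^3, the product of all factors after the first has coefficients 1,-5,7,-1,-1,-1,-2,4,-8,0 for degrees 0…9.
[z^9] = 1·0 + 2·4 + 1·(-1) = 7.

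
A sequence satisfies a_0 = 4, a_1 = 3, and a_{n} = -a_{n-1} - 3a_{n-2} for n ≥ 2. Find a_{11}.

The ordinary generating function has denominator 1 + q + 3q^2.
Iterating the recurrence: a_0,…,a_{11} = 4, 3, -15, 6, 39, -57, -60, 231, -51, -642, 795, 1131.

1131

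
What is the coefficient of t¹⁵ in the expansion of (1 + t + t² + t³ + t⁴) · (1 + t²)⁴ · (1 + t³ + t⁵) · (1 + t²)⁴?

(1 + t + t² + t³ + t⁴) has coefficients 1,1,1,1,1 for degrees 0…4.
(1 + t²)⁴ has coefficients 1,0,4,0,6,0,4,0,1,0,0,0,0,0,0,0 for degrees 0…15.
Multiplying by (1 + t³ + t⁵) gives running coefficients 1,0,4,1,6,5,4,10,1,10,0,5,0,1,0,0 for degrees 0…15.
Finally multiplying by (1 + t²)⁴, the product of all factors after the first has coefficients 1,0,8,1,28,9,56,36,70,84,56,126,28,126,8,84 for degrees 0…15.
[t¹⁵] = 1·84 + 1·8 + 1·126 + 1·28 + 1·126 = 372.

372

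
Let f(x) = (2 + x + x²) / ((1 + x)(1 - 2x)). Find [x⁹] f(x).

938

The denominator gives the recurrence a_n = a_(n−1) + 2a_(n−2) for n ≥ 3; the numerator fixes a_0 = 2, a_1 = 3, a_2 = 8.
Iterating: 2, 3, 8, 14, 30, 58, 118, 234, 470, 938, so a_9 = 938.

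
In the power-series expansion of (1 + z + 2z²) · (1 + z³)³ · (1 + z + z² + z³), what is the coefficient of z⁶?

(1 + z + 2z²) has coefficients 1,1,2 for degrees 0…2.
(1 + z³)³ has coefficients 1,0,0,3,0,0,3 for degrees 0…6.
Finally multiplying by (1 + z + z² + z³), the product of all factors after the first has coefficients 1,1,1,4,3,3,6 for degrees 0…6.
[z⁶] = 1·6 + 1·3 + 2·3 = 15.

15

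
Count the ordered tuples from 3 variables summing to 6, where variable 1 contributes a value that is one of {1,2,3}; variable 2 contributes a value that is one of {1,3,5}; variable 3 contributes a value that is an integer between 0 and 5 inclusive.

The generating function for the choices is (q + q^2 + q^3)·(q + q^3 + q^5)·(1 + q + q^2 + q^3 + q^4 + q^5); the count is [q^6].
(q + q^2 + q^3) has coefficients 0,1,1,1 for degrees 0…3.
(q + q^3 + q^5) has coefficients 0,1,0,1,0,1,0 for degrees 0…6.
Finally multiplying by (1 + q + q^2 + q^3 + q^4 + q^5), the product of all factors after the first has coefficients 0,1,1,2,2,3,3 for degrees 0…6.
[q^6] = 1·3 + 1·2 + 1·2 = 7.

7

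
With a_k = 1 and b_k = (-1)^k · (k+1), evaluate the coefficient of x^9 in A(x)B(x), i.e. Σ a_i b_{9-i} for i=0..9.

The convolution is the t^9 coefficient of A(t)B(t).
Σ = 1·(-10) + 1·9 + 1·(-8) + 1·7 + 1·(-6) + 1·5 + 1·(-4) + 1·3 + 1·(-2) + 1·1 = -5.

-5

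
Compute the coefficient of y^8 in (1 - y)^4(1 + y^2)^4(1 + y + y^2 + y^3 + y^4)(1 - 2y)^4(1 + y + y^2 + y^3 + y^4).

1109

(1 - y)^4 has coefficients 1,-4,6,-4,1 for degrees 0…4.
(1 + y^2)^4 has coefficients 1,0,4,0,6,0,4,0,1 for degrees 0…8.
Multiplying by (1 + y + y^2 + y^3 + y^4) gives running coefficients 1,1,5,5,11,10,14,10,11 for degrees 0…8.
Multiplying by (1 - 2y)^4 gives running coefficients 1,-7,21,-43,75,-102,118,-134,123 for degrees 0…8.
Finally multiplying by (1 + y + y^2 + y^3 + y^4), the product of all factors after the first has coefficients 1,-6,15,-28,47,-56,69,-86,80 for degrees 0…8.
[y^8] = 1·80 − 4·(-86) + 6·69 − 4·(-56) + 1·47 = 1109.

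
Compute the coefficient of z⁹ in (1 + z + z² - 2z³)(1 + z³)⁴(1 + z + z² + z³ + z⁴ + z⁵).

(1 + z + z² - 2z³) has coefficients 1,1,1,-2 for degrees 0…3.
(1 + z³)⁴ has coefficients 1,0,0,4,0,0,6,0,0,4 for degrees 0…9.
Finally multiplying by (1 + z + z² + z³ + z⁴ + z⁵), the product of all factors after the first has coefficients 1,1,1,5,5,5,10,10,10,10 for degrees 0…9.
[z⁹] = 1·10 + 1·10 + 1·10 − 2·10 = 10.

10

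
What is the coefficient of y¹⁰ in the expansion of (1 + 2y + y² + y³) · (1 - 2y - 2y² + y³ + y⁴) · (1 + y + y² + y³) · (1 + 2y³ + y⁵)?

(1 + 2y + y² + y³) has coefficients 1,2,1,1 for degrees 0…3.
(1 - 2y - 2y² + y³ + y⁴) has coefficients 1,-2,-2,1,1,0,0,0,0,0,0 for degrees 0…10.
Multiplying by (1 + y + y² + y³) gives running coefficients 1,-1,-3,-2,-2,0,2,1,0,0,0 for degrees 0…10.
Finally multiplying by (1 + 2y³ + y⁵), the product of all factors after the first has coefficients 1,-1,-3,0,-4,-5,-3,-6,-2,2,2 for degrees 0…10.
[y¹⁰] = 1·2 + 2·2 + 1·(-2) + 1·(-6) = -2.

-2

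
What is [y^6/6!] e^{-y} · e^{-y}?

64

The EGF product rule gives c_6 = Σ_{k_1+k_2=6} C(6; k_1,k_2) · ∏ g_i(k_i), where e^{-y} gives (-1)^k; e^{-y} gives (-1)^k.
g_1(k) for k = 0…6: 1, -1, 1, -1, 1, -1, 1.
g_2(k) for k = 0…6: 1, -1, 1, -1, 1, -1, 1.
c_6 = Σ_k C(6,k)·g_1(k)·g_2(6−k) = 1·1·1 + 6·(-1)·(-1) + 15·1·1 + 20·(-1)·(-1) + 15·1·1 + 6·(-1)·(-1) + 1·1·1 = 1 + 6 + 15 + 20 + 15 + 6 + 1 = 64.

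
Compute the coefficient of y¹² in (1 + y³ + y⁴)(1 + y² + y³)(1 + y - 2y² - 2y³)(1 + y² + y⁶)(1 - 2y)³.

(1 + y³ + y⁴) has coefficients 1,0,0,1,1 for degrees 0…4.
(1 + y² + y³) has coefficients 1,0,1,1,0,0,0,0,0,0,0,0,0 for degrees 0…12.
Multiplying by (1 + y - 2y² - 2y³) gives running coefficients 1,1,-1,0,-1,-4,-2,0,0,0,0,0,0 for degrees 0…12.
Multiplying by (1 + y² + y⁶) gives running coefficients 1,1,0,1,-2,-4,-2,-3,-3,0,-1,-4,-2 for degrees 0…12.
Finally multiplying by (1 - 2y)³, the product of all factors after the first has coefficients 1,-5,6,5,-16,20,-10,-23,23,-2,-13,26,10 for degrees 0…12.
[y¹²] = 1·10 + 1·(-2) + 1·23 = 31.

31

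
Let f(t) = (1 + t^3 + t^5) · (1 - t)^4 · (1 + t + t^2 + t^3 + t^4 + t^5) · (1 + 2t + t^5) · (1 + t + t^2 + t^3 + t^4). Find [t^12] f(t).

3

(1 + t^3 + t^5) has coefficients 1,0,0,1,0,1 for degrees 0…5.
(1 - t)^4 has coefficients 1,-4,6,-4,1,0,0,0,0,0,0,0,0 for degrees 0…12.
Multiplying by (1 + t + t^2 + t^3 + t^4 + t^5) gives running coefficients 1,-3,3,-1,0,0,-1,3,-3,1,0,0,0 for degrees 0…12.
Multiplying by (1 + 2t + t^5) gives running coefficients 1,-1,-3,5,-2,1,-4,4,2,-5,2,-1,3 for degrees 0…12.
Finally multiplying by (1 + t + t^2 + t^3 + t^4), the product of all factors after the first has coefficients 1,0,-3,2,0,0,-3,4,1,-2,-1,2,1 for degrees 0…12.
[t^12] = 1·1 + 1·(-2) + 1·4 = 3.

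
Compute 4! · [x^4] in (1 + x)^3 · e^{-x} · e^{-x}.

The EGF product rule gives c_4 = Σ_{k_1+k_2+k_3=4} C(4; k_1,k_2,k_3) · ∏ g_i(k_i), where (1+x)^3 gives the falling factorial (3)_k; e^{-x} gives (-1)^k; e^{-x} gives (-1)^k.
g_1(k) for k = 0…4: 1, 3, 6, 6, 0.
g_2(k) for k = 0…4: 1, -1, 1, -1, 1.
g_3(k) for k = 0…4: 1, -1, 1, -1, 1.
First combine the last two factors: h(k) = Σ_j C(k,j)·g_2(j)·g_3(k−j) for k = 0…4: 1, -2, 4, -8, 16.
c_4 = Σ_k C(4,k)·g_1(k)·h(4−k) = 1·1·16 + 4·3·(-8) + 6·6·4 + 4·6·(-2) = 16 − 96 + 144 − 48 = 16.

16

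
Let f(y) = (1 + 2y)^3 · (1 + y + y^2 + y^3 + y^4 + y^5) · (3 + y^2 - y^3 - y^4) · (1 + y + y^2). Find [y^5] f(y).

261

(1 + 2y)^3 has coefficients 1,6,12,8 for degrees 0…3.
(1 + y + y^2 + y^3 + y^4 + y^5) has coefficients 1,1,1,1,1,1 for degrees 0…5.
Multiplying by (3 + y^2 - y^3 - y^4) gives running coefficients 3,3,4,3,2,2 for degrees 0…5.
Finally multiplying by (1 + y + y^2), the product of all factors after the first has coefficients 3,6,10,10,9,7 for degrees 0…5.
[y^5] = 1·7 + 6·9 + 12·10 + 8·10 = 261.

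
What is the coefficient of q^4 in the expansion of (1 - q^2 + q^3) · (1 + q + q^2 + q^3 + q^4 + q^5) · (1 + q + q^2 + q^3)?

3

(1 - q^2 + q^3) has coefficients 1,0,-1,1 for degrees 0…3.
(1 + q + q^2 + q^3 + q^4 + q^5) has coefficients 1,1,1,1,1 for degrees 0…4.
Finally multiplying by (1 + q + q^2 + q^3), the product of all factors after the first has coefficients 1,2,3,4,4 for degrees 0…4.
[q^4] = 1·4 − 1·3 + 1·2 = 3.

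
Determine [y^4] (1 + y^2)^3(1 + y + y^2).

6

(1 + y^2)^3 has coefficients 1,0,3,0,3 for degrees 0…4.
(1 + y + y^2) has coefficients 1,1,1,0,0 for degrees 0…4.
[y^4] = 1·0 + 3·1 + 3·1 = 6.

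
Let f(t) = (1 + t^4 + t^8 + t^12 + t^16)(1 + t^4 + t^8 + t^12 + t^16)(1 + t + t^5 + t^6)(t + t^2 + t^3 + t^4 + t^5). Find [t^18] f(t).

24

(1 + t^4 + t^8 + t^12 + t^16) has coefficients 1,0,0,0,1,0,0,0,1,0,0,0,1,0,0,0,1 for degrees 0…16.
(1 + t^4 + t^8 + t^12 + t^16) has coefficients 1,0,0,0,1,0,0,0,1,0,0,0,1,0,0,0,1,0,0 for degrees 0…18.
Multiplying by (1 + t + t^5 + t^6) gives running coefficients 1,1,0,0,1,2,1,0,1,2,1,0,1,2,1,0,1,2,1 for degrees 0…18.
Finally multiplying by (t + t^2 + t^3 + t^4 + t^5), the product of all factors after the first has coefficients 0,1,2,2,2,3,4,4,4,5,6,5,4,5,6,5,4,5,6 for degrees 0…18.
[t^18] = 1·6 + 1·6 + 1·6 + 1·4 + 1·2 = 24.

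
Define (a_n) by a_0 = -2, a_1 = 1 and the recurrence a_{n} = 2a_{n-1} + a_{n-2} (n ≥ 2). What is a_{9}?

169

The ordinary generating function has denominator 1 - 2t - t^2.
Iterating the recurrence: a_0,…,a_{9} = -2, 1, 0, 1, 2, 5, 12, 29, 70, 169.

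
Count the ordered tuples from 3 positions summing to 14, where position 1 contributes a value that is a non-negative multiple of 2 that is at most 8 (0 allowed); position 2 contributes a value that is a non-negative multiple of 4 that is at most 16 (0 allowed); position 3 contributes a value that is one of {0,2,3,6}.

8

The generating function for the choices is (1 + t² + t⁴ + t⁶ + t⁸)·(1 + t⁴ + t⁸ + t¹² + t¹⁶)·(1 + t² + t³ + t⁶); the count is [t¹⁴].
(1 + t² + t⁴ + t⁶ + t⁸) has coefficients 1,0,1,0,1,0,1,0,1 for degrees 0…8.
(1 + t⁴ + t⁸ + t¹² + t¹⁶) has coefficients 1,0,0,0,1,0,0,0,1,0,0,0,1,0,0 for degrees 0…14.
Finally multiplying by (1 + t² + t³ + t⁶), the product of all factors after the first has coefficients 1,0,1,1,1,0,2,1,1,0,2,1,1,0,2 for degrees 0…14.
[t¹⁴] = 1·2 + 1·1 + 1·2 + 1·1 + 1·2 = 8.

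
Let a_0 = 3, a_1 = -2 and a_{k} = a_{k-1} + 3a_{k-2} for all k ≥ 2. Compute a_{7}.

166

The ordinary generating function has denominator 1 - y - 3y^2.
Iterating the recurrence: a_0,…,a_{7} = 3, -2, 7, 1, 22, 25, 91, 166.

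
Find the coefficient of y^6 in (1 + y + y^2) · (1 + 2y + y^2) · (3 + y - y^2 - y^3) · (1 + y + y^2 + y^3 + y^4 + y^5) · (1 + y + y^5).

(1 + y + y^2) has coefficients 1,1,1 for degrees 0…2.
(1 + 2y + y^2) has coefficients 1,2,1,0,0,0,0 for degrees 0…6.
Multiplying by (3 + y - y^2 - y^3) gives running coefficients 3,7,4,-2,-3,-1,0 for degrees 0…6.
Multiplying by (1 + y + y^2 + y^3 + y^4 + y^5) gives running coefficients 3,10,14,12,9,8,5 for degrees 0…6.
Finally multiplying by (1 + y + y^5), the product of all factors after the first has coefficients 3,13,24,26,21,20,23 for degrees 0…6.
[y^6] = 1·23 + 1·20 + 1·21 = 64.

64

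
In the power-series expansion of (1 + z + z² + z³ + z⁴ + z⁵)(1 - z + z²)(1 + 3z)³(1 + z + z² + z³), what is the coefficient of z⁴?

111

(1 + z + z² + z³ + z⁴ + z⁵) has coefficients 1,1,1,1,1 for degrees 0…4.
(1 - z + z²) has coefficients 1,-1,1,0,0 for degrees 0…4.
Multiplying by (1 + 3z)³ gives running coefficients 1,8,19,9,0 for degrees 0…4.
Finally multiplying by (1 + z + z² + z³), the product of all factors after the first has coefficients 1,9,28,37,36 for degrees 0…4.
[z⁴] = 1·36 + 1·37 + 1·28 + 1·9 + 1·1 = 111.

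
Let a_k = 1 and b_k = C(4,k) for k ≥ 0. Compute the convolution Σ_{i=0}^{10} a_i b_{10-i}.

16

This is [x^10] in the product of the two ordinary generating functions.
Σ = 1·0 + 1·0 + 1·0 + 1·0 + 1·0 + 1·0 + 1·1 + 1·4 + 1·6 + 1·4 + 1·1 = 16.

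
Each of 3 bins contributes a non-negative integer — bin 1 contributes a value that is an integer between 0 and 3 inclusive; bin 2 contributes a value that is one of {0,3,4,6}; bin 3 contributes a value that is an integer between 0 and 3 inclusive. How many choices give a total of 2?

The generating function for the choices is (1 + x + x² + x³)·(1 + x³ + x⁴ + x⁶)·(1 + x + x² + x³); the count is [x²].
(1 + x + x² + x³) has coefficients 1,1,1 for degrees 0…2.
(1 + x³ + x⁴ + x⁶) has coefficients 1,0,0 for degrees 0…2.
Finally multiplying by (1 + x + x² + x³), the product of all factors after the first has coefficients 1,1,1 for degrees 0…2.
[x²] = 1·1 + 1·1 + 1·1 = 3.

3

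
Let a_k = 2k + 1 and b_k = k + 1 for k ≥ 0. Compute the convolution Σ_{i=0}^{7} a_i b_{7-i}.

The convolution is the t^7 coefficient of A(t)B(t).
Σ = 1·8 + 3·7 + 5·6 + 7·5 + 9·4 + 11·3 + 13·2 + 15·1 = 204.

204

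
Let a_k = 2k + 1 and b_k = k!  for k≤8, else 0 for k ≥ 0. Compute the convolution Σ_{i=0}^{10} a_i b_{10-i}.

This is [x^10] in the product of the two ordinary generating functions.
Σ = 1·0 + 3·0 + 5·40320 + 7·5040 + 9·720 + 11·120 + 13·24 + 15·6 + 17·2 + 19·1 + 21·1 = 245156.

245156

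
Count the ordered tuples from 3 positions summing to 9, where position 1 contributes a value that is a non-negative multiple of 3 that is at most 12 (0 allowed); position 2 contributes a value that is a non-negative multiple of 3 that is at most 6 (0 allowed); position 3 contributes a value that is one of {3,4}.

3

The generating function for the choices is (1 + z³ + z⁶ + z⁹ + z¹²)·(1 + z³ + z⁶)·(z³ + z⁴); the count is [z⁹].
(1 + z³ + z⁶ + z⁹ + z¹²) has coefficients 1,0,0,1,0,0,1,0,0,1 for degrees 0…9.
(1 + z³ + z⁶) has coefficients 1,0,0,1,0,0,1,0,0,0 for degrees 0…9.
Finally multiplying by (z³ + z⁴), the product of all factors after the first has coefficients 0,0,0,1,1,0,1,1,0,1 for degrees 0…9.
[z⁹] = 1·1 + 1·1 + 1·1 + 1·0 = 3.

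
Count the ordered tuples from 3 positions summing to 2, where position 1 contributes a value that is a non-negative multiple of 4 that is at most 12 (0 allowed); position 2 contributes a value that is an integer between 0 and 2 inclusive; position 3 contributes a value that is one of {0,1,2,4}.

3

The generating function for the choices is (1 + q^4 + q^8 + q^12)·(1 + q + q^2)·(1 + q + q^2 + q^4); the count is [q^2].
(1 + q^4 + q^8 + q^12) has coefficients 1,0,0 for degrees 0…2.
(1 + q + q^2) has coefficients 1,1,1 for degrees 0…2.
Finally multiplying by (1 + q + q^2 + q^4), the product of all factors after the first has coefficients 1,2,3 for degrees 0…2.
[q^2] = 1·3 = 3.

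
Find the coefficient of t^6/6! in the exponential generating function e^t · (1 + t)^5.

4051

The EGF product rule gives c_6 = Σ_{k_1+k_2=6} C(6; k_1,k_2) · ∏ g_i(k_i), where e^t gives (1)^k; (1+t)^5 gives the falling factorial (5)_k.
g_1(k) for k = 0…6: 1, 1, 1, 1, 1, 1, 1.
g_2(k) for k = 0…6: 1, 5, 20, 60, 120, 120, 0.
c_6 = Σ_k C(6,k)·g_1(k)·g_2(6−k) = 6·1·120 + 15·1·120 + 20·1·60 + 15·1·20 + 6·1·5 + 1·1·1 = 720 + 1800 + 1200 + 300 + 30 + 1 = 4051.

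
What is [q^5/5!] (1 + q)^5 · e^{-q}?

The EGF product rule gives c_5 = Σ_{k_1+k_2=5} C(5; k_1,k_2) · ∏ g_i(k_i), where (1+q)^5 gives the falling factorial (5)_k; e^{-q} gives (-1)^k.
g_1(k) for k = 0…5: 1, 5, 20, 60, 120, 120.
g_2(k) for k = 0…5: 1, -1, 1, -1, 1, -1.
c_5 = Σ_k C(5,k)·g_1(k)·g_2(5−k) = 1·1·(-1) + 5·5·1 + 10·20·(-1) + 10·60·1 + 5·120·(-1) + 1·120·1 = −1 + 25 − 200 + 600 − 600 + 120 = -56.

-56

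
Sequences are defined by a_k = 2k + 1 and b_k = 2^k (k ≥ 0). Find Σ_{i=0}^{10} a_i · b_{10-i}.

This is [x^10] in the product of the two ordinary generating functions.
Σ = 1·1024 + 3·512 + 5·256 + 7·128 + 9·64 + 11·32 + 13·16 + 15·8 + 17·4 + 19·2 + 21·1 = 6119.

6119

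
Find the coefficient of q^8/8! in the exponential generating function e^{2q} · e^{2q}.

65536

The EGF product rule gives c_8 = Σ_{k_1+k_2=8} C(8; k_1,k_2) · ∏ g_i(k_i), where e^{2q} gives (2)^k; e^{2q} gives (2)^k.
g_1(k) for k = 0…8: 1, 2, 4, 8, 16, 32, 64, 128, 256.
g_2(k) for k = 0…8: 1, 2, 4, 8, 16, 32, 64, 128, 256.
c_8 = Σ_k C(8,k)·g_1(k)·g_2(8−k) = 1·1·256 + 8·2·128 + 28·4·64 + 56·8·32 + 70·16·16 + 56·32·8 + 28·64·4 + 8·128·2 + 1·256·1 = 256 + 2048 + 7168 + 14336 + 17920 + 14336 + 7168 + 2048 + 256 = 65536.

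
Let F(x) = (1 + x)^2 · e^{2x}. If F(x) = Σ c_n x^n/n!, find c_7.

The EGF product rule gives c_7 = Σ_{k_1+k_2=7} C(7; k_1,k_2) · ∏ g_i(k_i), where (1+x)^2 gives the falling factorial (2)_k; e^{2x} gives (2)^k.
g_1(k) for k = 0…7: 1, 2, 2, 0, 0, 0, 0, 0.
g_2(k) for k = 0…7: 1, 2, 4, 8, 16, 32, 64, 128.
c_7 = Σ_k C(7,k)·g_1(k)·g_2(7−k) = 1·1·128 + 7·2·64 + 21·2·32 = 128 + 896 + 1344 = 2368.

2368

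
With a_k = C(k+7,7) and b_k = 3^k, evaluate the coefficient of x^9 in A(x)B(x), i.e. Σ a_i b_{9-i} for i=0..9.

490690

The convolution is the t^9 coefficient of A(t)B(t).
Σ = 1·19683 + 8·6561 + 36·2187 + 120·729 + 330·243 + 792·81 + 1716·27 + 3432·9 + 6435·3 + 11440·1 = 490690.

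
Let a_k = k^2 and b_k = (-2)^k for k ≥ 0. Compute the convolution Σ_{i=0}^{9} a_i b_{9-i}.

69

Write out a_i and b_{9-i} for i = 0,…,9 and sum the products.
Σ = 0·(-512) + 1·256 + 4·(-128) + 9·64 + 16·(-32) + 25·16 + 36·(-8) + 49·4 + 64·(-2) + 81·1 = 69.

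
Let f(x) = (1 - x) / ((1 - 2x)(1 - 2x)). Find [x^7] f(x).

576

The denominator gives the recurrence a_n = 4a_(n−1) − 4a_(n−2) for n ≥ 2; the numerator fixes a_0 = 1, a_1 = 3.
Iterating: 1, 3, 8, 20, 48, 112, 256, 576, so a_7 = 576.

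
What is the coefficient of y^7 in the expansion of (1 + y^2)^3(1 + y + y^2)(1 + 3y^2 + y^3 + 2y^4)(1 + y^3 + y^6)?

(1 + y^2)^3 has coefficients 1,0,3,0,3,0,1 for degrees 0…6.
(1 + y + y^2) has coefficients 1,1,1,0,0,0,0,0 for degrees 0…7.
Multiplying by (1 + 3y^2 + y^3 + 2y^4) gives running coefficients 1,1,4,4,6,3,2,0 for degrees 0…7.
Finally multiplying by (1 + y^3 + y^6), the product of all factors after the first has coefficients 1,1,4,5,7,7,7,7 for degrees 0…7.
[y^7] = 1·7 + 3·7 + 3·5 + 1·1 = 44.

44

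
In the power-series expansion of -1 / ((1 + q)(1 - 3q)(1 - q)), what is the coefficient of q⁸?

-7381

Partial fractions give a closed form: a_n = (-1/8)·(-1)^n + (-9/8)·3^n + (1/4)·1^n.
At n = 8: a_8 = -7381.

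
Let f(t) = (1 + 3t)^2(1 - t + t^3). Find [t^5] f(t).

9

(1 + 3t)^2 has coefficients 1,6,9 for degrees 0…2.
(1 - t + t^3) has coefficients 1,-1,0,1,0,0 for degrees 0…5.
[t^5] = 1·0 + 6·0 + 9·1 = 9.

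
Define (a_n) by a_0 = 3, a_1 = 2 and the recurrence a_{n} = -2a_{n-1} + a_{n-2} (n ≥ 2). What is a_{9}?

746

The ordinary generating function has denominator 1 + 2q - q^2.
Iterating the recurrence: a_0,…,a_{9} = 3, 2, -1, 4, -9, 22, -53, 128, -309, 746.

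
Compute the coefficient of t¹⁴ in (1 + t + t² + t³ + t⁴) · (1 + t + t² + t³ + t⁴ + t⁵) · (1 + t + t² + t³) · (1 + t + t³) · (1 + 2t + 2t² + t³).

68

(1 + t + t² + t³ + t⁴) has coefficients 1,1,1,1,1 for degrees 0…4.
(1 + t + t² + t³ + t⁴ + t⁵) has coefficients 1,1,1,1,1,1,0,0,0,0,0,0,0,0,0 for degrees 0…14.
Multiplying by (1 + t + t² + t³) gives running coefficients 1,2,3,4,4,4,3,2,1,0,0,0,0,0,0 for degrees 0…14.
Multiplying by (1 + t + t³) gives running coefficients 1,3,5,8,10,11,11,9,7,4,2,1,0,0,0 for degrees 0…14.
Finally multiplying by (1 + 2t + 2t² + t³), the product of all factors after the first has coefficients 1,5,13,25,39,52,61,63,58,47,33,20,10,4,1 for degrees 0…14.
[t¹⁴] = 1·1 + 1·4 + 1·10 + 1·20 + 1·33 = 68.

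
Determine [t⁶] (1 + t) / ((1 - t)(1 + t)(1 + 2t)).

Partial fractions give a closed form: a_n = (1/3)·1^n + (2/3)·(-2)^n.
At n = 6: a_6 = 43.

43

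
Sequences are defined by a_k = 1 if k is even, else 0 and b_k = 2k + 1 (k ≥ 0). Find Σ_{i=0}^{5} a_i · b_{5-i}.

21

Write out a_i and b_{5-i} for i = 0,…,5 and sum the products.
Σ = 1·11 + 0·9 + 1·7 + 0·5 + 1·3 + 0·1 = 21.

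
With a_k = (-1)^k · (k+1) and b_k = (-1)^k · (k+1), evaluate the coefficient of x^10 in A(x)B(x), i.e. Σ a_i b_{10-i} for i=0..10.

286

This is [x^10] in the product of the two ordinary generating functions.
Σ = 1·11 − 2·(-10) + 3·9 − 4·(-8) + 5·7 − 6·(-6) + 7·5 − 8·(-4) + 9·3 − 10·(-2) + 11·1 = 286.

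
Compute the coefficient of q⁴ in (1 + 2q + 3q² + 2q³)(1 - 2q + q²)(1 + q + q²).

-3

(1 + 2q + 3q² + 2q³) has coefficients 1,2,3,2 for degrees 0…3.
(1 - 2q + q²) has coefficients 1,-2,1,0,0 for degrees 0…4.
Finally multiplying by (1 + q + q²), the product of all factors after the first has coefficients 1,-1,0,-1,1 for degrees 0…4.
[q⁴] = 1·1 + 2·(-1) + 3·0 + 2·(-1) = -3.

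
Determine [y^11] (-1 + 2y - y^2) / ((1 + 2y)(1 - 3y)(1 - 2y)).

-140284

Partial fractions give a closed form: a_n = (-9/20)·(-2)^n + (-4/5)·3^n + (1/4)·2^n.
At n = 11: a_11 = -140284.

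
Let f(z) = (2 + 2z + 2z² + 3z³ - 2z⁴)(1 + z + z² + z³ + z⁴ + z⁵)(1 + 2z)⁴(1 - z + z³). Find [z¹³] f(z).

(2 + 2z + 2z² + 3z³ - 2z⁴) has coefficients 2,2,2,3,-2 for degrees 0…4.
(1 + z + z² + z³ + z⁴ + z⁵) has coefficients 1,1,1,1,1,1,0,0,0,0,0,0,0,0 for degrees 0…13.
Multiplying by (1 + 2z)⁴ gives running coefficients 1,9,33,65,81,81,80,72,48,16,0,0,0,0 for degrees 0…13.
Finally multiplying by (1 - z + z³), the product of all factors after the first has coefficients 1,8,24,33,25,33,64,73,57,48,56,48,16,0 for degrees 0…13.
[z¹³] = 2·0 + 2·16 + 2·48 + 3·56 − 2·48 = 200.

200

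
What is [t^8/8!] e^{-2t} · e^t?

1

The EGF product rule gives c_8 = Σ_{k_1+k_2=8} C(8; k_1,k_2) · ∏ g_i(k_i), where e^{-2t} gives (-2)^k; e^t gives (1)^k.
g_1(k) for k = 0…8: 1, -2, 4, -8, 16, -32, 64, -128, 256.
g_2(k) for k = 0…8: 1, 1, 1, 1, 1, 1, 1, 1, 1.
c_8 = Σ_k C(8,k)·g_1(k)·g_2(8−k) = 1·1·1 + 8·(-2)·1 + 28·4·1 + 56·(-8)·1 + 70·16·1 + 56·(-32)·1 + 28·64·1 + 8·(-128)·1 + 1·256·1 = 1 − 16 + 112 − 448 + 1120 − 1792 + 1792 − 1024 + 256 = 1.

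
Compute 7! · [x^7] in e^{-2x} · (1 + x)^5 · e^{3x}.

9276

The EGF product rule gives c_7 = Σ_{k_1+k_2+k_3=7} C(7; k_1,k_2,k_3) · ∏ g_i(k_i), where e^{-2x} gives (-2)^k; (1+x)^5 gives the falling factorial (5)_k; e^{3x} gives (3)^k.
g_1(k) for k = 0…7: 1, -2, 4, -8, 16, -32, 64, -128.
g_2(k) for k = 0…7: 1, 5, 20, 60, 120, 120, 0, 0.
g_3(k) for k = 0…7: 1, 3, 9, 27, 81, 243, 729, 2187.
First combine the last two factors: h(k) = Σ_j C(k,j)·g_2(j)·g_3(k−j) for k = 0…7: 1, 8, 59, 402, 2541, 14988, 83079, 435942.
c_7 = Σ_k C(7,k)·g_1(k)·h(7−k) = 1·1·435942 + 7·(-2)·83079 + 21·4·14988 + 35·(-8)·2541 + 35·16·402 + 21·(-32)·59 + 7·64·8 + 1·(-128)·1 = 435942 − 1163106 + 1258992 − 711480 + 225120 − 39648 + 3584 − 128 = 9276.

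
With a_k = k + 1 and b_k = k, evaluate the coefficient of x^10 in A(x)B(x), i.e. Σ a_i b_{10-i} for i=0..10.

220

The convolution is the x^10 coefficient of A(x)B(x).
Σ = 1·10 + 2·9 + 3·8 + 4·7 + 5·6 + 6·5 + 7·4 + 8·3 + 9·2 + 10·1 + 11·0 = 220.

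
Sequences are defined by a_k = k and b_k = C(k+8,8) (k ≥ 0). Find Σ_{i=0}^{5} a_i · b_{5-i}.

1001

Write out a_i and b_{5-i} for i = 0,…,5 and sum the products.
Σ = 0·1287 + 1·495 + 2·165 + 3·45 + 4·9 + 5·1 = 1001.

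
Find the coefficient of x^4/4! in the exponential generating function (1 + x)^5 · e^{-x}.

The EGF product rule gives c_4 = Σ_{k_1+k_2=4} C(4; k_1,k_2) · ∏ g_i(k_i), where (1+x)^5 gives the falling factorial (5)_k; e^{-x} gives (-1)^k.
g_1(k) for k = 0…4: 1, 5, 20, 60, 120.
g_2(k) for k = 0…4: 1, -1, 1, -1, 1.
c_4 = Σ_k C(4,k)·g_1(k)·g_2(4−k) = 1·1·1 + 4·5·(-1) + 6·20·1 + 4·60·(-1) + 1·120·1 = 1 − 20 + 120 − 240 + 120 = -19.

-19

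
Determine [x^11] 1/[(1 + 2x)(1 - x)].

Partial fractions give a closed form: a_n = (2/3)·(-2)^n + (1/3)·1^n.
At n = 11: a_11 = -1365.

-1365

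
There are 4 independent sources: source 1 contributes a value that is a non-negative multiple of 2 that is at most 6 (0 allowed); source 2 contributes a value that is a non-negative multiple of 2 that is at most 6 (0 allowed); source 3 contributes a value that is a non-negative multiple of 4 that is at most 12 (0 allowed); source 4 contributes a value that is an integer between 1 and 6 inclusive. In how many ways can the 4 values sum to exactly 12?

21

The generating function for the choices is (1 + q² + q⁴ + q⁶)·(1 + q² + q⁴ + q⁶)·(1 + q⁴ + q⁸ + q¹²)·(q + q² + q³ + q⁴ + q⁵ + q⁶); the count is [q¹²].
(1 + q² + q⁴ + q⁶) has coefficients 1,0,1,0,1,0,1 for degrees 0…6.
(1 + q² + q⁴ + q⁶) has coefficients 1,0,1,0,1,0,1,0,0,0,0,0,0 for degrees 0…12.
Multiplying by (1 + q⁴ + q⁸ + q¹²) gives running coefficients 1,0,1,0,2,0,2,0,2,0,2,0,2 for degrees 0…12.
Finally multiplying by (q + q² + q³ + q⁴ + q⁵ + q⁶), the product of all factors after the first has coefficients 0,1,1,2,2,4,4,5,5,6,6,6,6 for degrees 0…12.
[q¹²] = 1·6 + 1·6 + 1·5 + 1·4 = 21.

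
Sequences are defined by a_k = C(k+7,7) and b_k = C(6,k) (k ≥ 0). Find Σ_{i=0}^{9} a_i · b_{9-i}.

The convolution is the t^9 coefficient of A(t)B(t).
Σ = 1·0 + 8·0 + 36·0 + 120·1 + 330·6 + 792·15 + 1716·20 + 3432·15 + 6435·6 + 11440·1 = 149830.

149830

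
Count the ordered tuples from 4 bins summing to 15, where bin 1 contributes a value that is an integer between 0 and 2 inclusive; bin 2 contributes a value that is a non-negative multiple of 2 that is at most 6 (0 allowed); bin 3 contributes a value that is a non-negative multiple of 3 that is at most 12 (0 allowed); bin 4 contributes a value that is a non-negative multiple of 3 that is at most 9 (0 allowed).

15

The generating function for the choices is (1 + x + x²)·(1 + x² + x⁴ + x⁶)·(1 + x³ + x⁶ + x⁹ + x¹²)·(1 + x³ + x⁶ + x⁹); the count is [x¹⁵].
(1 + x + x²) has coefficients 1,1,1 for degrees 0…2.
(1 + x² + x⁴ + x⁶) has coefficients 1,0,1,0,1,0,1,0,0,0,0,0,0,0,0,0 for degrees 0…15.
Multiplying by (1 + x³ + x⁶ + x⁹ + x¹²) gives running coefficients 1,0,1,1,1,1,2,1,1,2,1,1,2,1,1,1 for degrees 0…15.
Finally multiplying by (1 + x³ + x⁶ + x⁹), the product of all factors after the first has coefficients 1,0,1,2,1,2,4,2,3,6,3,4,7,4,4,7 for degrees 0…15.
[x¹⁵] = 1·7 + 1·4 + 1·4 = 15.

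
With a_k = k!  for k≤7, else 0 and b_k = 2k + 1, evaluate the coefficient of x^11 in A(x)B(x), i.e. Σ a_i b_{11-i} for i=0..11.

55384

This is [x^11] in the product of the two ordinary generating functions.
Σ = 1·23 + 1·21 + 2·19 + 6·17 + 24·15 + 120·13 + 720·11 + 5040·9 + 0·7 + 0·5 + 0·3 + 0·1 = 55384.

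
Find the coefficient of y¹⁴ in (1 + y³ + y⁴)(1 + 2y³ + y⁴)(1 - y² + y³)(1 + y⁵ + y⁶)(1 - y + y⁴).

-5

(1 + y³ + y⁴) has coefficients 1,0,0,1,1 for degrees 0…4.
(1 + 2y³ + y⁴) has coefficients 1,0,0,2,1,0,0,0,0,0,0,0,0,0,0 for degrees 0…14.
Multiplying by (1 - y² + y³) gives running coefficients 1,0,-1,3,1,-2,1,1,0,0,0,0,0,0,0 for degrees 0…14.
Multiplying by (1 + y⁵ + y⁶) gives running coefficients 1,0,-1,3,1,-1,2,0,2,4,-1,-1,2,1,0 for degrees 0…14.
Finally multiplying by (1 - y + y⁴), the product of all factors after the first has coefficients 1,-1,-1,4,-1,-2,2,1,3,1,-3,0,5,3,-2 for degrees 0…14.
[y¹⁴] = 1·(-2) + 1·0 + 1·(-3) = -5.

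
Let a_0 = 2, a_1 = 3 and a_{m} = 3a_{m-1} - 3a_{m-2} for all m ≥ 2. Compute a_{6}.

-54

The ordinary generating function has denominator 1 - 3q + 3q^2.
Iterating the recurrence: a_0,…,a_{6} = 2, 3, 3, 0, -9, -27, -54.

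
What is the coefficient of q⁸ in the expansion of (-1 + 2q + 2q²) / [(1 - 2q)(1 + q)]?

85

The denominator gives the recurrence a_n = a_(n−1) + 2a_(n−2) for n ≥ 3; the numerator fixes a_0 = -1, a_1 = 1, a_2 = 1.
Iterating: -1, 1, 1, 3, 5, 11, 21, 43, 85, so a_8 = 85.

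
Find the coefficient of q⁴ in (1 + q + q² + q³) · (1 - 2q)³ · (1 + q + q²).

4

(1 + q + q² + q³) has coefficients 1,1,1,1 for degrees 0…3.
(1 - 2q)³ has coefficients 1,-6,12,-8,0 for degrees 0…4.
Finally multiplying by (1 + q + q²), the product of all factors after the first has coefficients 1,-5,7,-2,4 for degrees 0…4.
[q⁴] = 1·4 + 1·(-2) + 1·7 + 1·(-5) = 4.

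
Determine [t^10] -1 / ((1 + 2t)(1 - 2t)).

Partial fractions give a closed form: a_n = (-1/2)·(-2)^n + (-1/2)·2^n.
At n = 10: a_10 = -1024.

-1024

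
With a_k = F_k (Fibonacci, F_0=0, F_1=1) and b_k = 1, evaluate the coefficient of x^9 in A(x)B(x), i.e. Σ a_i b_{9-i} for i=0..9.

The convolution is the x^9 coefficient of A(x)B(x).
Σ = 0·1 + 1·1 + 1·1 + 2·1 + 3·1 + 5·1 + 8·1 + 13·1 + 21·1 + 34·1 = 88.

88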